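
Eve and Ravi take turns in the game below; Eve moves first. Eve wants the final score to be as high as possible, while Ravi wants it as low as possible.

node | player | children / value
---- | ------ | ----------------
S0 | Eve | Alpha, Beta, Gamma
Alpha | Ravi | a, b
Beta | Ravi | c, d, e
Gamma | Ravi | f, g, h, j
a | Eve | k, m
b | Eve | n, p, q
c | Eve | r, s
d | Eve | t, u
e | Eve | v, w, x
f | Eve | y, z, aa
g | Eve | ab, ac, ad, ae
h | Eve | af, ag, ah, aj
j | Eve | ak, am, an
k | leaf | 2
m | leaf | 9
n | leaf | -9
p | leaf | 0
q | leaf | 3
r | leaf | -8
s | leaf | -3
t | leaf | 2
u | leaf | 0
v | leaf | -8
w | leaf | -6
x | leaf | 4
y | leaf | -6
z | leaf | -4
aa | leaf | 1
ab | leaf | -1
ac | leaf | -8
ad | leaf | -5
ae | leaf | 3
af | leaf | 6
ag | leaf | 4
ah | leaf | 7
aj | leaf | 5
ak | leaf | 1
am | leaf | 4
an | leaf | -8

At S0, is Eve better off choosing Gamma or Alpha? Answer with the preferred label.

f (Eve): max(-6, -4, 1) = 1
g (Eve): max(-1, -8, -5, 3) = 3
h (Eve): max(6, 4, 7, 5) = 7
j (Eve): max(1, 4, -8) = 4
Gamma (Ravi): min(1, 3, 7, 4) = 1
a (Eve): max(2, 9) = 9
b (Eve): max(-9, 0, 3) = 3
Alpha (Ravi): min(9, 3) = 3
Eve prefers the higher value; Gamma=1, Alpha=3. Alpha is better since 3 > 1.

Alpha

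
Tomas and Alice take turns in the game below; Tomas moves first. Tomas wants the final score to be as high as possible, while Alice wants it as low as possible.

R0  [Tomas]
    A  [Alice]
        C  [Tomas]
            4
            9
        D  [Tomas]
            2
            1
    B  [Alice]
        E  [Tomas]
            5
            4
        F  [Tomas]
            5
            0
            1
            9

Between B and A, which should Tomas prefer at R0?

B

E (Tomas): max(5, 4) = 5
F (Tomas): max(5, 0, 1, 9) = 9
B (Alice): min(5, 9) = 5
C (Tomas): max(4, 9) = 9
D (Tomas): max(2, 1) = 2
A (Alice): min(9, 2) = 2
Tomas prefers the higher value; B=5, A=2. B is better since 5 > 2.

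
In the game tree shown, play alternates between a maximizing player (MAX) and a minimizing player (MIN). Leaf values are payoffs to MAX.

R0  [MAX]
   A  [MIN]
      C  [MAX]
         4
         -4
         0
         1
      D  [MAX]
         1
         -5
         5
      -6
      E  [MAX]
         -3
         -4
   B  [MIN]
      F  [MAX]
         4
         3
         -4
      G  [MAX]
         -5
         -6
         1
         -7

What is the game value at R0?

1

C (MAX): max(4, -4, 0, 1) = 4
D (MAX): max(1, -5, 5) = 5
E (MAX): max(-3, -4) = -3
A (MIN): min(4, 5, -6, -3) = -6
F (MAX): max(4, 3, -4) = 4
G (MAX): max(-5, -6, 1, -7) = 1
B (MIN): min(4, 1) = 1
R0 (MAX): max(-6, 1) = 1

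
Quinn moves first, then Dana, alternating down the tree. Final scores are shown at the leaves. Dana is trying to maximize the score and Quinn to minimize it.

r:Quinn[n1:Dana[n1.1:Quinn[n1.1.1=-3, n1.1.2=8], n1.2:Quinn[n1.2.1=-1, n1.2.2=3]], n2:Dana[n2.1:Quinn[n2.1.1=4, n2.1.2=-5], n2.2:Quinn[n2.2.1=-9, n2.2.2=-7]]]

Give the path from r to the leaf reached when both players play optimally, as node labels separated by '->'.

n1.1 (Quinn): min(-3, 8) = -3
n1.2 (Quinn): min(-1, 3) = -1
n1 (Dana): max(-3, -1) = -1
n2.1 (Quinn): min(4, -5) = -5
n2.2 (Quinn): min(-9, -7) = -9
n2 (Dana): max(-5, -9) = -5
r (Quinn): min(-1, -5) = -5
At r, Quinn picks n2 (lowest: -5).
At n2, Dana picks n2.1 (highest: -5).
At n2.1, Quinn picks n2.1.2 (lowest: -5).
Terminal value -5.

r -> n2 -> n2.1 -> n2.1.2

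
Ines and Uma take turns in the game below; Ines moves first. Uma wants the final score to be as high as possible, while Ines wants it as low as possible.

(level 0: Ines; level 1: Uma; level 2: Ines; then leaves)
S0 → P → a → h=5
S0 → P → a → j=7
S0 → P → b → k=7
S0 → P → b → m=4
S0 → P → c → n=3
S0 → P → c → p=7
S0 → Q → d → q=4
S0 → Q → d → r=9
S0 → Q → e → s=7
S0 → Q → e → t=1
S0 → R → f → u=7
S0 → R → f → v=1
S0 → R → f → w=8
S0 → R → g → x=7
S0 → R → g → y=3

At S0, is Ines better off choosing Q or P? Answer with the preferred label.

d (Ines): min(4, 9) = 4
e (Ines): min(7, 1) = 1
Q (Uma): max(4, 1) = 4
a (Ines): min(5, 7) = 5
b (Ines): min(7, 4) = 4
c (Ines): min(3, 7) = 3
P (Uma): max(5, 4, 3) = 5
Ines prefers the lower value; Q=4, P=5. Q is better since 4 < 5.

Q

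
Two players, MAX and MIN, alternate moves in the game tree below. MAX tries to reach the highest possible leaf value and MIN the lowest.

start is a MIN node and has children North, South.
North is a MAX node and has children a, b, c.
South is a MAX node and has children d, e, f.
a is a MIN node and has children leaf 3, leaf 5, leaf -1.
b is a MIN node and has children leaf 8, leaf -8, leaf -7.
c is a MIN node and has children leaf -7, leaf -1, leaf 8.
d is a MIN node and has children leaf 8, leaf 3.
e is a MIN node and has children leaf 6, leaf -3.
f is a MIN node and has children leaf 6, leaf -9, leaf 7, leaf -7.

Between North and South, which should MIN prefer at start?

North

a (MIN): min(3, 5, -1) = -1
b (MIN): min(8, -8, -7) = -8
c (MIN): min(-7, -1, 8) = -7
North (MAX): max(-1, -8, -7) = -1
d (MIN): min(8, 3) = 3
e (MIN): min(6, -3) = -3
f (MIN): min(6, -9, 7, -7) = -9
South (MAX): max(3, -3, -9) = 3
MIN prefers the lower value; North=-1, South=3. North is better since -1 < 3.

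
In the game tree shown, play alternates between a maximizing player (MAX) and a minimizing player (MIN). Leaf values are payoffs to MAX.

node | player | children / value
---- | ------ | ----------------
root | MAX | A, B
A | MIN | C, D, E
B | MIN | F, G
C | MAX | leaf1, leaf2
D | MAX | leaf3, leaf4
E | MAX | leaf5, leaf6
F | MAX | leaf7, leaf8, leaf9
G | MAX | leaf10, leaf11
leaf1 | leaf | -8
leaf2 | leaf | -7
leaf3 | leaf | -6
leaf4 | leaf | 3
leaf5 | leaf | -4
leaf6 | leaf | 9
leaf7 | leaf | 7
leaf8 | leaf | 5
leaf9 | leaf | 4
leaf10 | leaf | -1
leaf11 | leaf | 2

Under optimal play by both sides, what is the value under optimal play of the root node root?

C (MAX): max(-8, -7) = -7
D (MAX): max(-6, 3) = 3
E (MAX): max(-4, 9) = 9
A (MIN): min(-7, 3, 9) = -7
F (MAX): max(7, 5, 4) = 7
G (MAX): max(-1, 2) = 2
B (MIN): min(7, 2) = 2
root (MAX): max(-7, 2) = 2

2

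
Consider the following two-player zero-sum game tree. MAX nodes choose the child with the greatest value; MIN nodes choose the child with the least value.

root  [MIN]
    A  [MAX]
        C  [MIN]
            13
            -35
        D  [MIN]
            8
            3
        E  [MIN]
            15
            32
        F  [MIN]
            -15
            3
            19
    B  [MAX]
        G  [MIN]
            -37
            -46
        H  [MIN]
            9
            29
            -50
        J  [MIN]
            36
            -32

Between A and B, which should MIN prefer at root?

C (MIN): min(13, -35) = -35
D (MIN): min(8, 3) = 3
E (MIN): min(15, 32) = 15
F (MIN): min(-15, 3, 19) = -15
A (MAX): max(-35, 3, 15, -15) = 15
G (MIN): min(-37, -46) = -46
H (MIN): min(9, 29, -50) = -50
J (MIN): min(36, -32) = -32
B (MAX): max(-46, -50, -32) = -32
MIN prefers the lower value; A=15, B=-32. B is better since -32 < 15.

B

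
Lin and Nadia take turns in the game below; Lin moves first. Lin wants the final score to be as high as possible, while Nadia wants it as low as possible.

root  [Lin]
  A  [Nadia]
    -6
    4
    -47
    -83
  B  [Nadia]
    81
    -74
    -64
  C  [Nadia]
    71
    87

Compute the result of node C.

C (Nadia): min(71, 87) = 71

71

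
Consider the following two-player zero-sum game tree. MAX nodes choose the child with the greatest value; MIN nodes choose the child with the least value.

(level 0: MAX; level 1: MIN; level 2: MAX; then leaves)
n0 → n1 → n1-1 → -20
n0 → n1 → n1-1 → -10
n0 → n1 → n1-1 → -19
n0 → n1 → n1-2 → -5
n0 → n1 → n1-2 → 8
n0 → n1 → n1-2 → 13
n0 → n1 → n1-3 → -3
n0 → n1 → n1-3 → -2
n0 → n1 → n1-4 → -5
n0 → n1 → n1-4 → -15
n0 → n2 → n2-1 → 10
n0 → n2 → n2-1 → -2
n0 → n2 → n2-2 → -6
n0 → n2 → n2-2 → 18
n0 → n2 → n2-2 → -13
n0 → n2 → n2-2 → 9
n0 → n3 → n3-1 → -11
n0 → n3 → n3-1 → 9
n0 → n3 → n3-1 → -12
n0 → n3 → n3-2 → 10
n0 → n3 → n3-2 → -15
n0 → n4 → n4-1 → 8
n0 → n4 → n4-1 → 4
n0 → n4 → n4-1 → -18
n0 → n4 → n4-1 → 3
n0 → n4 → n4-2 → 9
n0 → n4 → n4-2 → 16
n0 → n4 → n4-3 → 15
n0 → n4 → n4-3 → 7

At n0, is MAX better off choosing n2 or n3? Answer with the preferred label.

n2

n2-1 (MAX): max(10, -2) = 10
n2-2 (MAX): max(-6, 18, -13, 9) = 18
n2 (MIN): min(10, 18) = 10
n3-1 (MAX): max(-11, 9, -12) = 9
n3-2 (MAX): max(10, -15) = 10
n3 (MIN): min(9, 10) = 9
MAX prefers the higher value; n2=10, n3=9. n2 is better since 10 > 9.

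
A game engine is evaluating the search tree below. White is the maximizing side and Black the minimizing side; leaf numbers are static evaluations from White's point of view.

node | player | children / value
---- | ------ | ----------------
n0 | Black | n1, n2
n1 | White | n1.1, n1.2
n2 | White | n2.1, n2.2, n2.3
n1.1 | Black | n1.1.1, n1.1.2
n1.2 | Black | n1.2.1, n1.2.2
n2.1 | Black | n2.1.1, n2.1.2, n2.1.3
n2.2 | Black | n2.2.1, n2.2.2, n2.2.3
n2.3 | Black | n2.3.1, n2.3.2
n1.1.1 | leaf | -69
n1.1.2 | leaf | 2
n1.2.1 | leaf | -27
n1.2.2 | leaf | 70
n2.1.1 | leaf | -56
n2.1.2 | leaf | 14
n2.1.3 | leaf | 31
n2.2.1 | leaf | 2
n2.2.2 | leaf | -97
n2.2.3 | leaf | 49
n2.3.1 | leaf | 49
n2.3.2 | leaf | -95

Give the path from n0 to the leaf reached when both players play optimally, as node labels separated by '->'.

n1.1 (Black): min(-69, 2) = -69
n1.2 (Black): min(-27, 70) = -27
n1 (White): max(-69, -27) = -27
n2.1 (Black): min(-56, 14, 31) = -56
n2.2 (Black): min(2, -97, 49) = -97
n2.3 (Black): min(49, -95) = -95
n2 (White): max(-56, -97, -95) = -56
n0 (Black): min(-27, -56) = -56
At n0, Black picks n2 (lowest: -56).
At n2, White picks n2.1 (highest: -56).
At n2.1, Black picks n2.1.1 (lowest: -56).
Terminal value -56.

n0 -> n2 -> n2.1 -> n2.1.1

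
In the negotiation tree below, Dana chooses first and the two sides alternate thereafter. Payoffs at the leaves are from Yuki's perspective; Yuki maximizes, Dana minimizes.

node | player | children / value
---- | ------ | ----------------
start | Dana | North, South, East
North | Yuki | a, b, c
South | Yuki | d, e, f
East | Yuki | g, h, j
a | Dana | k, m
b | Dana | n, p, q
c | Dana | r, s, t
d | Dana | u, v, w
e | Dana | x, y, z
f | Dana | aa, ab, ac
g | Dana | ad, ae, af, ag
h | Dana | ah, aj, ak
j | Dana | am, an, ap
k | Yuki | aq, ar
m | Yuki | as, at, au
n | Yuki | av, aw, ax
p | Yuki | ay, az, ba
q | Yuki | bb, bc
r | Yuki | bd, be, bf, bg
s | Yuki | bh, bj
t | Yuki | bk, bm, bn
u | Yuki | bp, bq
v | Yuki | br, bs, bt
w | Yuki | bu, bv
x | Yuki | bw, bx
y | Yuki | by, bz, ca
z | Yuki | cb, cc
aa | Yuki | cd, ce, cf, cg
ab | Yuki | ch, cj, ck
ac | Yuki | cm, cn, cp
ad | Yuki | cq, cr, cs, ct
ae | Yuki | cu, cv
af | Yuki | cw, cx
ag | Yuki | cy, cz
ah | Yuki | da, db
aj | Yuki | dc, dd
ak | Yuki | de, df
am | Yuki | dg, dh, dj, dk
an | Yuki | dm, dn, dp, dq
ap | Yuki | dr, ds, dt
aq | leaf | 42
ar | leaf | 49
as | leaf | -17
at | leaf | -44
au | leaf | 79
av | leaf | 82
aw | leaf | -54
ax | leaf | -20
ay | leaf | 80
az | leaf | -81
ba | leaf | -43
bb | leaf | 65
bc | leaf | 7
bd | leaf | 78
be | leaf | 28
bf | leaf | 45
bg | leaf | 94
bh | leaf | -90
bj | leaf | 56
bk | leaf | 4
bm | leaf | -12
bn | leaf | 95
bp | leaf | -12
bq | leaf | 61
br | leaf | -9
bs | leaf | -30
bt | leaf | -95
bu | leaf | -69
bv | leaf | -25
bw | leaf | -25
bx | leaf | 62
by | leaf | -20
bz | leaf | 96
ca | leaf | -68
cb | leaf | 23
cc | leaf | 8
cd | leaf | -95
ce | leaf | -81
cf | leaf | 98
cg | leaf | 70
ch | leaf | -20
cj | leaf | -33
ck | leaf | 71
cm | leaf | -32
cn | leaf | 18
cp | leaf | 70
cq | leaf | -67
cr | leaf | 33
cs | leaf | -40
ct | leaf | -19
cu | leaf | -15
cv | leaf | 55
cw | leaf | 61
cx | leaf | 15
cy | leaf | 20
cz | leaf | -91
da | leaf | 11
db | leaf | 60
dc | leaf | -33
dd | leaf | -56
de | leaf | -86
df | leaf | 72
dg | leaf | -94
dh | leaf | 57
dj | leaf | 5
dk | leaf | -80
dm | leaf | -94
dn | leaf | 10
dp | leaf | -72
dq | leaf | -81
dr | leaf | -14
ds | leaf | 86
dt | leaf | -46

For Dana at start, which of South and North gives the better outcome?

North

u (Yuki): max(-12, 61) = 61
v (Yuki): max(-9, -30, -95) = -9
w (Yuki): max(-69, -25) = -25
d (Dana): min(61, -9, -25) = -25
x (Yuki): max(-25, 62) = 62
y (Yuki): max(-20, 96, -68) = 96
z (Yuki): max(23, 8) = 23
e (Dana): min(62, 96, 23) = 23
aa (Yuki): max(-95, -81, 98, 70) = 98
ab (Yuki): max(-20, -33, 71) = 71
ac (Yuki): max(-32, 18, 70) = 70
f (Dana): min(98, 71, 70) = 70
South (Yuki): max(-25, 23, 70) = 70
k (Yuki): max(42, 49) = 49
m (Yuki): max(-17, -44, 79) = 79
a (Dana): min(49, 79) = 49
n (Yuki): max(82, -54, -20) = 82
p (Yuki): max(80, -81, -43) = 80
q (Yuki): max(65, 7) = 65
b (Dana): min(82, 80, 65) = 65
r (Yuki): max(78, 28, 45, 94) = 94
s (Yuki): max(-90, 56) = 56
t (Yuki): max(4, -12, 95) = 95
c (Dana): min(94, 56, 95) = 56
North (Yuki): max(49, 65, 56) = 65
Dana prefers the lower value; South=70, North=65. North is better since 65 < 70.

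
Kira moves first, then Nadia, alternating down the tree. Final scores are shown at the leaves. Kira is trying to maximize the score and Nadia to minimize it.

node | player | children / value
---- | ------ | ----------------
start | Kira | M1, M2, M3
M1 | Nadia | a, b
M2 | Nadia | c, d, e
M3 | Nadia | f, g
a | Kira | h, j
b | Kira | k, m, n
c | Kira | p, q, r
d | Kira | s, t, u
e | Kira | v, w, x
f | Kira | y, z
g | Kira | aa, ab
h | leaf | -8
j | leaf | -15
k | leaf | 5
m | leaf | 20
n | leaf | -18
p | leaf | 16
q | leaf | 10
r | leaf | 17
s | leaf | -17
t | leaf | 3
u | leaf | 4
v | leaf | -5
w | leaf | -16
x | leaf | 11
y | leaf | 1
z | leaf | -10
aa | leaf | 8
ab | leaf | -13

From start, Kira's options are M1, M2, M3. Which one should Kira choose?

M2

a (Kira): max(-8, -15) = -8
b (Kira): max(5, 20, -18) = 20
M1 (Nadia): min(-8, 20) = -8
c (Kira): max(16, 10, 17) = 17
d (Kira): max(-17, 3, 4) = 4
e (Kira): max(-5, -16, 11) = 11
M2 (Nadia): min(17, 4, 11) = 4
f (Kira): max(1, -10) = 1
g (Kira): max(8, -13) = 8
M3 (Nadia): min(1, 8) = 1
start (Kira): max(-8, 4, 1) = 4
Kira at start wants the highest of {M1=-8, M2=4, M3=1}, so chooses M2.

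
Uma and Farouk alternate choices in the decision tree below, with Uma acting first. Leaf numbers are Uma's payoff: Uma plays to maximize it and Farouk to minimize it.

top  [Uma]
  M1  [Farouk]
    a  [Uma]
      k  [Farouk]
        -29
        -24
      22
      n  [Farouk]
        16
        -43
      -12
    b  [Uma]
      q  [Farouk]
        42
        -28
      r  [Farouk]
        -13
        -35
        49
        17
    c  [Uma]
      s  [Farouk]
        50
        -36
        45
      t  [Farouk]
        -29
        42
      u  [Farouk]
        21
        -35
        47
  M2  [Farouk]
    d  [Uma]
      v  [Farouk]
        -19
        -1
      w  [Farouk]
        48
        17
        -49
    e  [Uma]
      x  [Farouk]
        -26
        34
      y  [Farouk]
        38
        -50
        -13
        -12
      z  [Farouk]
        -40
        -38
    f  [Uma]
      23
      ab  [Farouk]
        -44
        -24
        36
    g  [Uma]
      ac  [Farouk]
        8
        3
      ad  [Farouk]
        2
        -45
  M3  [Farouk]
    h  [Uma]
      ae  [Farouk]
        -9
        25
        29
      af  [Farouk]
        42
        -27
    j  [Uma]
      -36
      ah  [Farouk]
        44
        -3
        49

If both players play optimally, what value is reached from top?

k (Farouk): min(-29, -24) = -29
n (Farouk): min(16, -43) = -43
a (Uma): max(-29, 22, -43, -12) = 22
q (Farouk): min(42, -28) = -28
r (Farouk): min(-13, -35, 49, 17) = -35
b (Uma): max(-28, -35) = -28
s (Farouk): min(50, -36, 45) = -36
t (Farouk): min(-29, 42) = -29
u (Farouk): min(21, -35, 47) = -35
c (Uma): max(-36, -29, -35) = -29
M1 (Farouk): min(22, -28, -29) = -29
v (Farouk): min(-19, -1) = -19
w (Farouk): min(48, 17, -49) = -49
d (Uma): max(-19, -49) = -19
x (Farouk): min(-26, 34) = -26
y (Farouk): min(38, -50, -13, -12) = -50
z (Farouk): min(-40, -38) = -40
e (Uma): max(-26, -50, -40) = -26
ab (Farouk): min(-44, -24, 36) = -44
f (Uma): max(23, -44) = 23
ac (Farouk): min(8, 3) = 3
ad (Farouk): min(2, -45) = -45
g (Uma): max(3, -45) = 3
M2 (Farouk): min(-19, -26, 23, 3) = -26
ae (Farouk): min(-9, 25, 29) = -9
af (Farouk): min(42, -27) = -27
h (Uma): max(-9, -27) = -9
ah (Farouk): min(44, -3, 49) = -3
j (Uma): max(-36, -3) = -3
M3 (Farouk): min(-9, -3) = -9
top (Uma): max(-29, -26, -9) = -9

-9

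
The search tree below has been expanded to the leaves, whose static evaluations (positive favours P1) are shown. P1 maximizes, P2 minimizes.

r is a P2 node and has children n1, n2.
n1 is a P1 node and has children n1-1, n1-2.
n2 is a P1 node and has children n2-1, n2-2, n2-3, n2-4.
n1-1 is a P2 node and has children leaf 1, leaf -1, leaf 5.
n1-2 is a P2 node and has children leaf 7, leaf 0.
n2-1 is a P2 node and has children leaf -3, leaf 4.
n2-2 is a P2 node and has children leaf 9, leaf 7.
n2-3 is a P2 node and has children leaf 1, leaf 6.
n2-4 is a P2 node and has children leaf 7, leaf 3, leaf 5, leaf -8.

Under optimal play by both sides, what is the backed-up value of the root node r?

0

n1-1 (P2): min(1, -1, 5) = -1
n1-2 (P2): min(7, 0) = 0
n1 (P1): max(-1, 0) = 0
n2-1 (P2): min(-3, 4) = -3
n2-2 (P2): min(9, 7) = 7
n2-3 (P2): min(1, 6) = 1
n2-4 (P2): min(7, 3, 5, -8) = -8
n2 (P1): max(-3, 7, 1, -8) = 7
r (P2): min(0, 7) = 0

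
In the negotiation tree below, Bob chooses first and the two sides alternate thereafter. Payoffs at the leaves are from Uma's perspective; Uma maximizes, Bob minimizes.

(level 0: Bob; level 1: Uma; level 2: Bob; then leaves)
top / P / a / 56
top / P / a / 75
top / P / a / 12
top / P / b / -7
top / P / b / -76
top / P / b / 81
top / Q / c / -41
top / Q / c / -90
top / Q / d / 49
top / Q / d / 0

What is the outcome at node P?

12

a (Bob): min(56, 75, 12) = 12
b (Bob): min(-7, -76, 81) = -76
P (Uma): max(12, -76) = 12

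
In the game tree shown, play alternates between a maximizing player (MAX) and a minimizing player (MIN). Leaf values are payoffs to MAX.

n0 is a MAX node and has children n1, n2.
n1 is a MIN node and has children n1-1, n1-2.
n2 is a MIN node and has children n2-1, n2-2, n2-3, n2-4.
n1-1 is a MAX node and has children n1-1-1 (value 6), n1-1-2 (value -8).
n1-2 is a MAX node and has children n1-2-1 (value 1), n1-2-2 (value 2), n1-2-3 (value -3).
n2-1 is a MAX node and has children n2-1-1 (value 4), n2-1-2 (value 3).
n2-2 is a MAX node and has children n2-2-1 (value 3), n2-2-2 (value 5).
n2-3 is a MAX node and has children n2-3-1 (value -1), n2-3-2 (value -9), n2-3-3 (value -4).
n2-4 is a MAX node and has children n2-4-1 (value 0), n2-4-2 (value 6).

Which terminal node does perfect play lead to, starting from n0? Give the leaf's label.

n1-2-2

n1-1 (MAX): max(6, -8) = 6
n1-2 (MAX): max(1, 2, -3) = 2
n1 (MIN): min(6, 2) = 2
n2-1 (MAX): max(4, 3) = 4
n2-2 (MAX): max(3, 5) = 5
n2-3 (MAX): max(-1, -9, -4) = -1
n2-4 (MAX): max(0, 6) = 6
n2 (MIN): min(4, 5, -1, 6) = -1
n0 (MAX): max(2, -1) = 2
At n0, MAX picks n1 (highest: 2).
At n1, MIN picks n1-2 (lowest: 2).
At n1-2, MAX picks n1-2-2 (highest: 2).
Terminal value 2.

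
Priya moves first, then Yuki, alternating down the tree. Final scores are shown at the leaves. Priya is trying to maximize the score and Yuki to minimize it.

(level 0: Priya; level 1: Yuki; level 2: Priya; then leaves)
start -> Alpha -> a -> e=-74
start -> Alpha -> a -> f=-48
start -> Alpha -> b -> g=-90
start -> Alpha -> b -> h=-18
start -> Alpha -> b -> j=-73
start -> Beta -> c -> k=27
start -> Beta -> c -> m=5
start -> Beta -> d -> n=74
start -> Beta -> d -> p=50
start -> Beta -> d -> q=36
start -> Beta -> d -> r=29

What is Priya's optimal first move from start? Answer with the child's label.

Beta

a (Priya): max(-74, -48) = -48
b (Priya): max(-90, -18, -73) = -18
Alpha (Yuki): min(-48, -18) = -48
c (Priya): max(27, 5) = 27
d (Priya): max(74, 50, 36, 29) = 74
Beta (Yuki): min(27, 74) = 27
start (Priya): max(-48, 27) = 27
Priya at start wants the highest of {Alpha=-48, Beta=27}, so chooses Beta.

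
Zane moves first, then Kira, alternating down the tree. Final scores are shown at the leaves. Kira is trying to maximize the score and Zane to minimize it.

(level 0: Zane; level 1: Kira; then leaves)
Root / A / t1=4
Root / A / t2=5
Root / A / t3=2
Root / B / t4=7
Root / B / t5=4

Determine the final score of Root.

5

A (Kira): max(4, 5, 2) = 5
B (Kira): max(7, 4) = 7
Root (Zane): min(5, 7) = 5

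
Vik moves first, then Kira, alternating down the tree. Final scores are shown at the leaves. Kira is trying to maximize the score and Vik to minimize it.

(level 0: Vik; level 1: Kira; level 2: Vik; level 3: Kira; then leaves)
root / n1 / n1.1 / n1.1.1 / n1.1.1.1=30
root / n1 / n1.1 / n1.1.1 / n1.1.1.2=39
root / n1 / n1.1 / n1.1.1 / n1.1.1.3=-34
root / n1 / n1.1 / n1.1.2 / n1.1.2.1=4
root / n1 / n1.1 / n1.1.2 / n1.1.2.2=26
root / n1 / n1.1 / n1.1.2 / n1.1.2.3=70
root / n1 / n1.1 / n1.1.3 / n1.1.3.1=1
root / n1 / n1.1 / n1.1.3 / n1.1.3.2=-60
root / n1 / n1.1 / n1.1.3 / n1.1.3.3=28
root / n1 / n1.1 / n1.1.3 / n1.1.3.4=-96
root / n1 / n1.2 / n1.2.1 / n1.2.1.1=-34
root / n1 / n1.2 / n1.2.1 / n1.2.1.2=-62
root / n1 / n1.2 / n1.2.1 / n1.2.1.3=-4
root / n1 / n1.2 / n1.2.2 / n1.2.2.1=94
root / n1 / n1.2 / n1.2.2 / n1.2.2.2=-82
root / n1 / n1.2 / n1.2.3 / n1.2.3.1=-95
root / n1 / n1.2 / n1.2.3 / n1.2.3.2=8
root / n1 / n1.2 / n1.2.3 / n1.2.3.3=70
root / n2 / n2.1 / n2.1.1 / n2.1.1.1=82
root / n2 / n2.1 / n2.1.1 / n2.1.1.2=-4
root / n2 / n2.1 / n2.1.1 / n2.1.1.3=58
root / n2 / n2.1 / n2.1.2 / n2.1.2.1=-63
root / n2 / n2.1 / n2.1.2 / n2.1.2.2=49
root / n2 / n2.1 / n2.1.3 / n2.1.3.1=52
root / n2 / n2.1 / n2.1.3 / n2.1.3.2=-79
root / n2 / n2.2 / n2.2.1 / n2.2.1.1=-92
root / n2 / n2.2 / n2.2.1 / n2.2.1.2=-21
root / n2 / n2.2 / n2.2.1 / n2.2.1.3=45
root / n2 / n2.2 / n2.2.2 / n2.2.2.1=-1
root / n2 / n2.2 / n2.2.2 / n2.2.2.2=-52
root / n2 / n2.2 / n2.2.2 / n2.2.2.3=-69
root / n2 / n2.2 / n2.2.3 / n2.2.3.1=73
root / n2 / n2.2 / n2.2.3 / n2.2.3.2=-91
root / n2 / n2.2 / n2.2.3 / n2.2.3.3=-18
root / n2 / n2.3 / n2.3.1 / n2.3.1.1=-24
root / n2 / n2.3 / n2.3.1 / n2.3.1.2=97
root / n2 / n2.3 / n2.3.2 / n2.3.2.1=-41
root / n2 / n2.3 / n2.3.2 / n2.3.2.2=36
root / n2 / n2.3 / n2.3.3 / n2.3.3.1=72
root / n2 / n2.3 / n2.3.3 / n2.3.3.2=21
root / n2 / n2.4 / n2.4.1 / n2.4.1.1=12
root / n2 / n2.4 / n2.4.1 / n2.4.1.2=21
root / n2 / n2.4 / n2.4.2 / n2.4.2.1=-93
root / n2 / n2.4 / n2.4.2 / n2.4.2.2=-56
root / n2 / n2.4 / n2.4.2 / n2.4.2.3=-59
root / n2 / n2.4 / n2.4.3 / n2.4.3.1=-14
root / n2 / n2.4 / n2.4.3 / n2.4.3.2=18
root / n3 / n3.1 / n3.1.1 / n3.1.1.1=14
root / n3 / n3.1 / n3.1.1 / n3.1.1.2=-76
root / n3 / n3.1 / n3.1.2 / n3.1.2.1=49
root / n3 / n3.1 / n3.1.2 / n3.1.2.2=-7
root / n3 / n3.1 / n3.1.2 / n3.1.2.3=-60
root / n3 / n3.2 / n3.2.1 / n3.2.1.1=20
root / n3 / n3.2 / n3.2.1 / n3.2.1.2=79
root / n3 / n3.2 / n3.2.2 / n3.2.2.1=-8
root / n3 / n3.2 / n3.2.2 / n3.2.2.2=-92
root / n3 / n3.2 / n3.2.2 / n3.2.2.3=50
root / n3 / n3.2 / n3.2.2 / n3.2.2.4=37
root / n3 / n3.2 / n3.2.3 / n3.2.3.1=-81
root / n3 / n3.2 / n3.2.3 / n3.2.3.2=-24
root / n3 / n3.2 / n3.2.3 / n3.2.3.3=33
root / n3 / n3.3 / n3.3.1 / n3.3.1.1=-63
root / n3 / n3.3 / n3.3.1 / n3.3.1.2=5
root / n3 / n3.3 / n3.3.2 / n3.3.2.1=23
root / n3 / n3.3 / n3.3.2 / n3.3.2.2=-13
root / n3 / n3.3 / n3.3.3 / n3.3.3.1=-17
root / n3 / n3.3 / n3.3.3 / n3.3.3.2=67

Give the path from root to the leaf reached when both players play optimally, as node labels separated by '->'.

root -> n1 -> n1.1 -> n1.1.3 -> n1.1.3.3

n1.1.1 (Kira): max(30, 39, -34) = 39
n1.1.2 (Kira): max(4, 26, 70) = 70
n1.1.3 (Kira): max(1, -60, 28, -96) = 28
n1.1 (Vik): min(39, 70, 28) = 28
n1.2.1 (Kira): max(-34, -62, -4) = -4
n1.2.2 (Kira): max(94, -82) = 94
n1.2.3 (Kira): max(-95, 8, 70) = 70
n1.2 (Vik): min(-4, 94, 70) = -4
n1 (Kira): max(28, -4) = 28
n2.1.1 (Kira): max(82, -4, 58) = 82
n2.1.2 (Kira): max(-63, 49) = 49
n2.1.3 (Kira): max(52, -79) = 52
n2.1 (Vik): min(82, 49, 52) = 49
n2.2.1 (Kira): max(-92, -21, 45) = 45
n2.2.2 (Kira): max(-1, -52, -69) = -1
n2.2.3 (Kira): max(73, -91, -18) = 73
n2.2 (Vik): min(45, -1, 73) = -1
n2.3.1 (Kira): max(-24, 97) = 97
n2.3.2 (Kira): max(-41, 36) = 36
n2.3.3 (Kira): max(72, 21) = 72
n2.3 (Vik): min(97, 36, 72) = 36
n2.4.1 (Kira): max(12, 21) = 21
n2.4.2 (Kira): max(-93, -56, -59) = -56
n2.4.3 (Kira): max(-14, 18) = 18
n2.4 (Vik): min(21, -56, 18) = -56
n2 (Kira): max(49, -1, 36, -56) = 49
n3.1.1 (Kira): max(14, -76) = 14
n3.1.2 (Kira): max(49, -7, -60) = 49
n3.1 (Vik): min(14, 49) = 14
n3.2.1 (Kira): max(20, 79) = 79
n3.2.2 (Kira): max(-8, -92, 50, 37) = 50
n3.2.3 (Kira): max(-81, -24, 33) = 33
n3.2 (Vik): min(79, 50, 33) = 33
n3.3.1 (Kira): max(-63, 5) = 5
n3.3.2 (Kira): max(23, -13) = 23
n3.3.3 (Kira): max(-17, 67) = 67
n3.3 (Vik): min(5, 23, 67) = 5
n3 (Kira): max(14, 33, 5) = 33
root (Vik): min(28, 49, 33) = 28
At root, Vik picks n1 (lowest: 28).
At n1, Kira picks n1.1 (highest: 28).
At n1.1, Vik picks n1.1.3 (lowest: 28).
At n1.1.3, Kira picks n1.1.3.3 (highest: 28).
Terminal value 28.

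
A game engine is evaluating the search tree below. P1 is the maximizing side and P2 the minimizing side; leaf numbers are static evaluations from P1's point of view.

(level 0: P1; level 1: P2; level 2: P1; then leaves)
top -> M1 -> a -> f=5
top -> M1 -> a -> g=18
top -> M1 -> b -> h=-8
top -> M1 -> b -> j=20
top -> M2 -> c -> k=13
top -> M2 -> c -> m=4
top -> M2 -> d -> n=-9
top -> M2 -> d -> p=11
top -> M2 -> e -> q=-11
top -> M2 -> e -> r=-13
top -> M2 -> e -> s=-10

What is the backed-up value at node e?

e (P1): max(-11, -13, -10) = -10

-10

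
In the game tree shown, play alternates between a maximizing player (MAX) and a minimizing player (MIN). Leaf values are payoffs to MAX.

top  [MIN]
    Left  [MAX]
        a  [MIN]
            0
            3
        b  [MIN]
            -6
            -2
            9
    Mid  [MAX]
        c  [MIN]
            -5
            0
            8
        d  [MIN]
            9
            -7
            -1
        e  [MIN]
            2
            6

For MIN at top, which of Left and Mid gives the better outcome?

Left

a (MIN): min(0, 3) = 0
b (MIN): min(-6, -2, 9) = -6
Left (MAX): max(0, -6) = 0
c (MIN): min(-5, 0, 8) = -5
d (MIN): min(9, -7, -1) = -7
e (MIN): min(2, 6) = 2
Mid (MAX): max(-5, -7, 2) = 2
MIN prefers the lower value; Left=0, Mid=2. Left is better since 0 < 2.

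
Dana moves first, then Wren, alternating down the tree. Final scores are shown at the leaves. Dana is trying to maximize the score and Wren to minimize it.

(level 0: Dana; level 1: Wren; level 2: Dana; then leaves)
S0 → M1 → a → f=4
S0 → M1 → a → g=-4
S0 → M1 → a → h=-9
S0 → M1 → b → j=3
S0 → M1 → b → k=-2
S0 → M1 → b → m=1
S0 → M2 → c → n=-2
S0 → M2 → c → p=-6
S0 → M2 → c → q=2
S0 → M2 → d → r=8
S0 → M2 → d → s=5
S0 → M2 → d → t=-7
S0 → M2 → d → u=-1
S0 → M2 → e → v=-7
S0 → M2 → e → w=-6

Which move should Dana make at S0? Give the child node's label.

a (Dana): max(4, -4, -9) = 4
b (Dana): max(3, -2, 1) = 3
M1 (Wren): min(4, 3) = 3
c (Dana): max(-2, -6, 2) = 2
d (Dana): max(8, 5, -7, -1) = 8
e (Dana): max(-7, -6) = -6
M2 (Wren): min(2, 8, -6) = -6
S0 (Dana): max(3, -6) = 3
Dana at S0 wants the highest of {M1=3, M2=-6}, so chooses M1.

M1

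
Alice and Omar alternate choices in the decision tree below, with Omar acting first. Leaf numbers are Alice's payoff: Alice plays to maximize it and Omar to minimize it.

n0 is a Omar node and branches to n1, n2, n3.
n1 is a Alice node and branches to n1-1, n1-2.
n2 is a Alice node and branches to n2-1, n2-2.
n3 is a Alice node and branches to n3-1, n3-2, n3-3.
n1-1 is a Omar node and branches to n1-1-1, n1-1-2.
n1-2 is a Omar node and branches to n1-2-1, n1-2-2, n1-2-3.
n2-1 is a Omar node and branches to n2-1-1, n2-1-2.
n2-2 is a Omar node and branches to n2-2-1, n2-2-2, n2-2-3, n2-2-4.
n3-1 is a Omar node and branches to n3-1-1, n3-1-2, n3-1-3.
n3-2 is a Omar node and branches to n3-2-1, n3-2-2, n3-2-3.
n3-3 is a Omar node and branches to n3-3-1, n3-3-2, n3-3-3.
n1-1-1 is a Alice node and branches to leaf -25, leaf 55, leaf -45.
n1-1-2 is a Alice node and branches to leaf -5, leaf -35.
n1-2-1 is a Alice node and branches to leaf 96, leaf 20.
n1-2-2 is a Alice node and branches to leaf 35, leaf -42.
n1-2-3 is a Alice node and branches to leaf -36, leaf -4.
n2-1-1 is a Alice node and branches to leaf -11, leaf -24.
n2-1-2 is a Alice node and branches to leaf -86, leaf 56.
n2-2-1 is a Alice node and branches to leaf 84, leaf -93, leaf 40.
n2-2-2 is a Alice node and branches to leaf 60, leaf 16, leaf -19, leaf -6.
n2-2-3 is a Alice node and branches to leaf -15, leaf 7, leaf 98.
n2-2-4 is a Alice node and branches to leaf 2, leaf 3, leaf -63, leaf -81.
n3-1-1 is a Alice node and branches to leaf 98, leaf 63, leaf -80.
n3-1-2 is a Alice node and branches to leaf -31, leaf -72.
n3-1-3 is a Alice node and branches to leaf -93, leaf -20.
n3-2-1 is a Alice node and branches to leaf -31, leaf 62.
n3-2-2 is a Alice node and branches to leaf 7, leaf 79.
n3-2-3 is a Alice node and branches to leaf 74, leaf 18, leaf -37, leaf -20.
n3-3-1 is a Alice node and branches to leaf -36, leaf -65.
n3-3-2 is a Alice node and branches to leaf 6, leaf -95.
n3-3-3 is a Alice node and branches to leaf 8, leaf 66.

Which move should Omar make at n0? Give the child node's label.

n1-1-1 (Alice): max(-25, 55, -45) = 55
n1-1-2 (Alice): max(-5, -35) = -5
n1-1 (Omar): min(55, -5) = -5
n1-2-1 (Alice): max(96, 20) = 96
n1-2-2 (Alice): max(35, -42) = 35
n1-2-3 (Alice): max(-36, -4) = -4
n1-2 (Omar): min(96, 35, -4) = -4
n1 (Alice): max(-5, -4) = -4
n2-1-1 (Alice): max(-11, -24) = -11
n2-1-2 (Alice): max(-86, 56) = 56
n2-1 (Omar): min(-11, 56) = -11
n2-2-1 (Alice): max(84, -93, 40) = 84
n2-2-2 (Alice): max(60, 16, -19, -6) = 60
n2-2-3 (Alice): max(-15, 7, 98) = 98
n2-2-4 (Alice): max(2, 3, -63, -81) = 3
n2-2 (Omar): min(84, 60, 98, 3) = 3
n2 (Alice): max(-11, 3) = 3
n3-1-1 (Alice): max(98, 63, -80) = 98
n3-1-2 (Alice): max(-31, -72) = -31
n3-1-3 (Alice): max(-93, -20) = -20
n3-1 (Omar): min(98, -31, -20) = -31
n3-2-1 (Alice): max(-31, 62) = 62
n3-2-2 (Alice): max(7, 79) = 79
n3-2-3 (Alice): max(74, 18, -37, -20) = 74
n3-2 (Omar): min(62, 79, 74) = 62
n3-3-1 (Alice): max(-36, -65) = -36
n3-3-2 (Alice): max(6, -95) = 6
n3-3-3 (Alice): max(8, 66) = 66
n3-3 (Omar): min(-36, 6, 66) = -36
n3 (Alice): max(-31, 62, -36) = 62
n0 (Omar): min(-4, 3, 62) = -4
Omar at n0 wants the lowest of {n1=-4, n2=3, n3=62}, so chooses n1.

n1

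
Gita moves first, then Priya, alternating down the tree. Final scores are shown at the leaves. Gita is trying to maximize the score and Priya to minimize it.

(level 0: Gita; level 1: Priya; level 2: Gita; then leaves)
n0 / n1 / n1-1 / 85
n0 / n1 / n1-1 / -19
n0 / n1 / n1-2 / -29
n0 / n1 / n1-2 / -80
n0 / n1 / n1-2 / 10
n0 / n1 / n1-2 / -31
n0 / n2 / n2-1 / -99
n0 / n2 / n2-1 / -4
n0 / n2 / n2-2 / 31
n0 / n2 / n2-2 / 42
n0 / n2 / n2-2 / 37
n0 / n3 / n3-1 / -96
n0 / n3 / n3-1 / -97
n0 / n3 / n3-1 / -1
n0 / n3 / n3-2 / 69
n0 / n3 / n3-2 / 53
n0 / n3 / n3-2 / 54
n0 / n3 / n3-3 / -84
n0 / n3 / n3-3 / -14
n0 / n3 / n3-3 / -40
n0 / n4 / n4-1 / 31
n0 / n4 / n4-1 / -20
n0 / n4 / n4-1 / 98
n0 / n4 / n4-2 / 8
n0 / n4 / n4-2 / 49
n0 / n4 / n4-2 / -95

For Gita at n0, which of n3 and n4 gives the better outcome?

n3-1 (Gita): max(-96, -97, -1) = -1
n3-2 (Gita): max(69, 53, 54) = 69
n3-3 (Gita): max(-84, -14, -40) = -14
n3 (Priya): min(-1, 69, -14) = -14
n4-1 (Gita): max(31, -20, 98) = 98
n4-2 (Gita): max(8, 49, -95) = 49
n4 (Priya): min(98, 49) = 49
Gita prefers the higher value; n3=-14, n4=49. n4 is better since 49 > -14.

n4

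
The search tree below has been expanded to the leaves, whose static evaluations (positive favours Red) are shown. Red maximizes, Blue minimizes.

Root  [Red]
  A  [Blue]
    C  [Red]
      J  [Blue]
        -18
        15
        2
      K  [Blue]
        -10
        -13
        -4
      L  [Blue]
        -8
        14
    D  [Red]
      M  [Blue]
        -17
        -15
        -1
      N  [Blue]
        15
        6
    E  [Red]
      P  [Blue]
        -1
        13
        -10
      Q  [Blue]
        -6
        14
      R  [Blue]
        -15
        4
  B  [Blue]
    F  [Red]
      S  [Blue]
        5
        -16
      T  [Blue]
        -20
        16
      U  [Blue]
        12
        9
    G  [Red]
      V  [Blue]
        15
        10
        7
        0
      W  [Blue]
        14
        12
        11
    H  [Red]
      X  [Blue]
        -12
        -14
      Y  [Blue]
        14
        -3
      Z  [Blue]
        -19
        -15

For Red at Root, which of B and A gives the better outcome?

B

S (Blue): min(5, -16) = -16
T (Blue): min(-20, 16) = -20
U (Blue): min(12, 9) = 9
F (Red): max(-16, -20, 9) = 9
V (Blue): min(15, 10, 7, 0) = 0
W (Blue): min(14, 12, 11) = 11
G (Red): max(0, 11) = 11
X (Blue): min(-12, -14) = -14
Y (Blue): min(14, -3) = -3
Z (Blue): min(-19, -15) = -19
H (Red): max(-14, -3, -19) = -3
B (Blue): min(9, 11, -3) = -3
J (Blue): min(-18, 15, 2) = -18
K (Blue): min(-10, -13, -4) = -13
L (Blue): min(-8, 14) = -8
C (Red): max(-18, -13, -8) = -8
M (Blue): min(-17, -15, -1) = -17
N (Blue): min(15, 6) = 6
D (Red): max(-17, 6) = 6
P (Blue): min(-1, 13, -10) = -10
Q (Blue): min(-6, 14) = -6
R (Blue): min(-15, 4) = -15
E (Red): max(-10, -6, -15) = -6
A (Blue): min(-8, 6, -6) = -8
Red prefers the higher value; B=-3, A=-8. B is better since -3 > -8.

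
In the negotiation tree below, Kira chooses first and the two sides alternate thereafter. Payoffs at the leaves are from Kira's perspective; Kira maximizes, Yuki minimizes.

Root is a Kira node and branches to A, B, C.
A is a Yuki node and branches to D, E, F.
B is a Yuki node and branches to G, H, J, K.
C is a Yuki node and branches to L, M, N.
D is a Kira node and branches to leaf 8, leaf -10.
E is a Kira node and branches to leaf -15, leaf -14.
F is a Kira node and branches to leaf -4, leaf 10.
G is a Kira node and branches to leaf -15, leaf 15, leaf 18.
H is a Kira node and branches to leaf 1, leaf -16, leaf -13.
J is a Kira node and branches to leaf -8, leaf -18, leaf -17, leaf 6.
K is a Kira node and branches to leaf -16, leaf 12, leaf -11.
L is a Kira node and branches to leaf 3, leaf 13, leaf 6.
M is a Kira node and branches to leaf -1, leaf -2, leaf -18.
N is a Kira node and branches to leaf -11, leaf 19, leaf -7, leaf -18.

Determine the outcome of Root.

1

D (Kira): max(8, -10) = 8
E (Kira): max(-15, -14) = -14
F (Kira): max(-4, 10) = 10
A (Yuki): min(8, -14, 10) = -14
G (Kira): max(-15, 15, 18) = 18
H (Kira): max(1, -16, -13) = 1
J (Kira): max(-8, -18, -17, 6) = 6
K (Kira): max(-16, 12, -11) = 12
B (Yuki): min(18, 1, 6, 12) = 1
L (Kira): max(3, 13, 6) = 13
M (Kira): max(-1, -2, -18) = -1
N (Kira): max(-11, 19, -7, -18) = 19
C (Yuki): min(13, -1, 19) = -1
Root (Kira): max(-14, 1, -1) = 1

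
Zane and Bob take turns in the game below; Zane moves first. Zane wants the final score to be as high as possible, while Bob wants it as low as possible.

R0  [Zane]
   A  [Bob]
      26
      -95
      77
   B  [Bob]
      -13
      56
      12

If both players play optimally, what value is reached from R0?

A (Bob): min(26, -95, 77) = -95
B (Bob): min(-13, 56, 12) = -13
R0 (Zane): max(-95, -13) = -13

-13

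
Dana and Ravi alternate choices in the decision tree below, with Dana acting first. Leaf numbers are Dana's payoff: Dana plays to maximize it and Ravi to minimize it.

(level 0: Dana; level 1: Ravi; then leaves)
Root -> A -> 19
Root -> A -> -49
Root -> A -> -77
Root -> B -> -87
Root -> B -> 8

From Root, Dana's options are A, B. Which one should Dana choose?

A

A (Ravi): min(19, -49, -77) = -77
B (Ravi): min(-87, 8) = -87
Root (Dana): max(-77, -87) = -77
Dana at Root wants the highest of {A=-77, B=-87}, so chooses A.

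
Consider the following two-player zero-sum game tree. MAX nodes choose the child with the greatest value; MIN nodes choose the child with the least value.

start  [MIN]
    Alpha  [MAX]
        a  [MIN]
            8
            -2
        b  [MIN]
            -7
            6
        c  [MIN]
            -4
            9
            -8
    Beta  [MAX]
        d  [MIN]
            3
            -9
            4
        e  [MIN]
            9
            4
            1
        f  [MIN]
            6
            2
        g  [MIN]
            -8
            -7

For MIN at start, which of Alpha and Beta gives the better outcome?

a (MIN): min(8, -2) = -2
b (MIN): min(-7, 6) = -7
c (MIN): min(-4, 9, -8) = -8
Alpha (MAX): max(-2, -7, -8) = -2
d (MIN): min(3, -9, 4) = -9
e (MIN): min(9, 4, 1) = 1
f (MIN): min(6, 2) = 2
g (MIN): min(-8, -7) = -8
Beta (MAX): max(-9, 1, 2, -8) = 2
MIN prefers the lower value; Alpha=-2, Beta=2. Alpha is better since -2 < 2.

Alpha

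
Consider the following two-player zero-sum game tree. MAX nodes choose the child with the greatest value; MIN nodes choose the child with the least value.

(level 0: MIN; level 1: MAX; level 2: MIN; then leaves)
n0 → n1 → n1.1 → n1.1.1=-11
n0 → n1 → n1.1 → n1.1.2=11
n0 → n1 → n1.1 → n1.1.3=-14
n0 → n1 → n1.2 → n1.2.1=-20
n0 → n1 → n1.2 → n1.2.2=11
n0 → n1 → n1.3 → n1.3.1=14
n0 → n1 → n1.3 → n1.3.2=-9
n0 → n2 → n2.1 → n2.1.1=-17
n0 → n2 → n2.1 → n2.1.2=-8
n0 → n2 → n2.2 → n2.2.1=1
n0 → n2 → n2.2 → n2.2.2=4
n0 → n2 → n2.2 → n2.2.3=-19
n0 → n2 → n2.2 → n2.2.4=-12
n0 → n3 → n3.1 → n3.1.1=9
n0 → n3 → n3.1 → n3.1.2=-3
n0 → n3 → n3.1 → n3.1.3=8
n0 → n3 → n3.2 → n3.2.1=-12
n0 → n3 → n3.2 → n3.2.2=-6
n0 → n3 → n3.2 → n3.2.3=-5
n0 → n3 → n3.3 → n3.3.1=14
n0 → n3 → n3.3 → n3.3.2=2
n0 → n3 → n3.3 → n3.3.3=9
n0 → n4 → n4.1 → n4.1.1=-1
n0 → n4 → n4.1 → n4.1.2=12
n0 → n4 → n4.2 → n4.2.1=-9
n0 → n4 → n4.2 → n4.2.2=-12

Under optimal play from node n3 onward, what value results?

2

n3.1 (MIN): min(9, -3, 8) = -3
n3.2 (MIN): min(-12, -6, -5) = -12
n3.3 (MIN): min(14, 2, 9) = 2
n3 (MAX): max(-3, -12, 2) = 2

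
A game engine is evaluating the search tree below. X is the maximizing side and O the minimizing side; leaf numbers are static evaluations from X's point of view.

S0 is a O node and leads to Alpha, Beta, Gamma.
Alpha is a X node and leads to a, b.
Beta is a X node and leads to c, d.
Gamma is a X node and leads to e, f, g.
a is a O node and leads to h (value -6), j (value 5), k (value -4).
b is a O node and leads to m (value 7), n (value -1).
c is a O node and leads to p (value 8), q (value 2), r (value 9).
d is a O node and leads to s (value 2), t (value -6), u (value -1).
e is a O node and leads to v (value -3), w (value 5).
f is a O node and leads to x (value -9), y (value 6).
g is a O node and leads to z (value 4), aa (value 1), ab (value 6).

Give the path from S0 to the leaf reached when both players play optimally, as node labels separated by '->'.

S0 -> Alpha -> b -> n

a (O): min(-6, 5, -4) = -6
b (O): min(7, -1) = -1
Alpha (X): max(-6, -1) = -1
c (O): min(8, 2, 9) = 2
d (O): min(2, -6, -1) = -6
Beta (X): max(2, -6) = 2
e (O): min(-3, 5) = -3
f (O): min(-9, 6) = -9
g (O): min(4, 1, 6) = 1
Gamma (X): max(-3, -9, 1) = 1
S0 (O): min(-1, 2, 1) = -1
At S0, O picks Alpha (lowest: -1).
At Alpha, X picks b (highest: -1).
At b, O picks n (lowest: -1).
Terminal value -1.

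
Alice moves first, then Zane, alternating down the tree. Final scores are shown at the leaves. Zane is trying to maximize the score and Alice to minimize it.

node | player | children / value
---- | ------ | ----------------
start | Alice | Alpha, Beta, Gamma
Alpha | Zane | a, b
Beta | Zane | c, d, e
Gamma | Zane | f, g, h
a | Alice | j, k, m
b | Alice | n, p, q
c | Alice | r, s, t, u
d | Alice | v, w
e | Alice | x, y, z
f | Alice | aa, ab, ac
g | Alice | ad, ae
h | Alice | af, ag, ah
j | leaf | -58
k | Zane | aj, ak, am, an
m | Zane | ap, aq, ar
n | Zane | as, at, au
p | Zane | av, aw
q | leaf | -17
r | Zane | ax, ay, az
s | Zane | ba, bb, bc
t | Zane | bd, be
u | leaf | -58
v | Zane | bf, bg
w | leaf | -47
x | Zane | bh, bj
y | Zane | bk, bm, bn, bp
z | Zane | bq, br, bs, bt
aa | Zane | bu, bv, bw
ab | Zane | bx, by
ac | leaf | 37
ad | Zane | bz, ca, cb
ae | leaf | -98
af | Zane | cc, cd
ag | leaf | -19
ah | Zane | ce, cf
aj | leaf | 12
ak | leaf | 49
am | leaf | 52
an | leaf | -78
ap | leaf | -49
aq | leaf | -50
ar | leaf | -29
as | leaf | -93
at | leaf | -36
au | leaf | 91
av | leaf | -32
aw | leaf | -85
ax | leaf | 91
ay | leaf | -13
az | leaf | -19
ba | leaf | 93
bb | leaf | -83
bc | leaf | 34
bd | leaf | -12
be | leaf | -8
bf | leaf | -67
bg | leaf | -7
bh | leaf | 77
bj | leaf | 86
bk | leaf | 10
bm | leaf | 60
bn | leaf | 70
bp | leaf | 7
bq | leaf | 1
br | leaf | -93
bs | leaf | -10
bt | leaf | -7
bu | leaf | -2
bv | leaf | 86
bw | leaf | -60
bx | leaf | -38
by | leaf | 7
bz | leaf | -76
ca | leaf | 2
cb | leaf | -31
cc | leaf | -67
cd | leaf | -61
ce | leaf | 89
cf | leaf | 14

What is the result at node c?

r (Zane): max(91, -13, -19) = 91
s (Zane): max(93, -83, 34) = 93
t (Zane): max(-12, -8) = -8
c (Alice): min(91, 93, -8, -58) = -58

-58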